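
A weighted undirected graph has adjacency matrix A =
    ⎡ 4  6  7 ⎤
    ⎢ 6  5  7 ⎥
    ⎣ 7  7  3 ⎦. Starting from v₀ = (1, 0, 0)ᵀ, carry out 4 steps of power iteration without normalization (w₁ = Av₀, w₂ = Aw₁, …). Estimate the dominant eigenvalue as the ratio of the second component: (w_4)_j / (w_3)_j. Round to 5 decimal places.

λ ≈ 17.43515

w1 = Av₀ = (4·1 + 6·0 + 7·0; 6·1 + 5·0 + 7·0; 7·1 + 7·0 + 3·0) = (4, 6, 7)
w2 = Aw1 = (4·4 + 6·6 + 7·7; 6·4 + 5·6 + 7·7; 7·4 + 7·6 + 3·7) = (101, 103, 91)
w3 = Aw2 = (1659, 1758, 1701)
w4 = Aw3 = (29091, 30651, 29022)
Ratio at component: 30651 / 1758 = 17.43515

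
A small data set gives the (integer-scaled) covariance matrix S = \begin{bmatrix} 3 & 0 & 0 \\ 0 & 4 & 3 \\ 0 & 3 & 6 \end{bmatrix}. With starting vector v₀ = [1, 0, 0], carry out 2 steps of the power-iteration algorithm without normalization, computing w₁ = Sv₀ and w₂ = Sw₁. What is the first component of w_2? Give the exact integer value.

9

w1 = Sv₀ = (3·1 + 0·0 + 0·0; 0·1 + 4·0 + 3·0; 0·1 + 3·0 + 6·0) = (3, 0, 0)
w2 = Sw1 = (3·3 + 0·0 + 0·0; 0·3 + 4·0 + 3·0; 0·3 + 3·0 + 6·0) = (9, 0, 0)
The requested component of w2 is 9.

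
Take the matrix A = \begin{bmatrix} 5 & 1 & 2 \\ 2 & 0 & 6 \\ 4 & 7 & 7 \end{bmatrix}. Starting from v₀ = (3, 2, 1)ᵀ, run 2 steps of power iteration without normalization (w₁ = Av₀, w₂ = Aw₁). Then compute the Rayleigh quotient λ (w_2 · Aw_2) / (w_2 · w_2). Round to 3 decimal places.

12.359

w1 = Av₀ = (5·3 + 1·2 + 2·1; 2·3 + 0·2 + 6·1; 4·3 + 7·2 + 7·1) = (19, 12, 33)
w2 = Aw1 = (5·19 + 1·12 + 2·33; 2·19 + 0·12 + 6·33; 4·19 + 7·12 + 7·33) = (173, 236, 391)
Aw2 = (1883, 2692, 5081)
w2·Aw2 = 173·1883 + 236·2692 + 391·5081 = 2947742; w2·w2 = 173·173 + 236·236 + 391·391 = 238506
λ ≈ 2947742/238506 = 12.359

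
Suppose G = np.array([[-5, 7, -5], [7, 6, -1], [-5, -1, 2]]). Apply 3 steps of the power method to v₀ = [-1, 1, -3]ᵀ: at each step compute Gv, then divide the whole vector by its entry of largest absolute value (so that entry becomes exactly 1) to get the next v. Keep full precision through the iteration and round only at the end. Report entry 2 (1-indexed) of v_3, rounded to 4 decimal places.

Gv0 = (27.00000, 2.00000, -2.00000); divide by 27.00000 → v1 = (1.00000, 0.07407, -0.07407)
Gv1 = (-4.11111, 7.51852, -5.22222); divide by 7.51852 → v2 = (-0.54680, 1.00000, -0.69458)
Gv2 = (13.20690, 2.86700, 0.34483); divide by 13.20690 → v3 = (1.00000, 0.21708, 0.02611)
Requested entry of v3: 582/2681 = 0.2171

0.2171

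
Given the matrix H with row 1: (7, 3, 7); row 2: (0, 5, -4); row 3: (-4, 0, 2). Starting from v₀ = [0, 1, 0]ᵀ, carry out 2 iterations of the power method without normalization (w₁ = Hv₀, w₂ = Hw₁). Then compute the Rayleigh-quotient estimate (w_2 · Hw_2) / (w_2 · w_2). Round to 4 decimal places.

w1 = Hv₀ = (7·0 + 3·1 + 7·0; 0·0 + 5·1 + (-4)·0; (-4)·0 + 0·1 + 2·0) = (3, 5, 0)
w2 = Hw1 = (7·3 + 3·5 + 7·0; 0·3 + 5·5 + (-4)·0; (-4)·3 + 0·5 + 2·0) = (36, 25, -12)
Hw2 = (243, 173, -168)
w2·Hw2 = 36·243 + 25·173 + (-12)·(-168) = 15089; w2·w2 = 36·36 + 25·25 + (-12)·(-12) = 2065
λ ≈ 15089/2065 = 7.3070

7.3070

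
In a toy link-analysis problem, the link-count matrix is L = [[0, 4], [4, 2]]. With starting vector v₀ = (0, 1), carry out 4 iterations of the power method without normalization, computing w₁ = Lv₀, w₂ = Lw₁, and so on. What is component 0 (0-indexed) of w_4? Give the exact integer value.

w1 = Lv₀ = (4, 2)
w2 = Lw1 = (8, 20)
w3 = Lw2 = (80, 72)
w4 = Lw3 = (288, 464)
The requested component of w4 is 288.

288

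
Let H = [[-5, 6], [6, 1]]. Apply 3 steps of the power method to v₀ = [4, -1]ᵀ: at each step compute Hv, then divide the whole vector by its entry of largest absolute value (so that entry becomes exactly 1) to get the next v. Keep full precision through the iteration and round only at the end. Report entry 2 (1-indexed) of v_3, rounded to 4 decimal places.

-0.6899

Hv0 = (-26.00000, 23.00000); divide by -26.00000 → v1 = (1.00000, -0.88462)
Hv1 = (-10.30769, 5.11538); divide by -10.30769 → v2 = (1.00000, -0.49627)
Hv2 = (-7.97761, 5.50373); divide by -7.97761 → v3 = (1.00000, -0.68990)
Requested entry of v3: 1475/-2138 = -0.6899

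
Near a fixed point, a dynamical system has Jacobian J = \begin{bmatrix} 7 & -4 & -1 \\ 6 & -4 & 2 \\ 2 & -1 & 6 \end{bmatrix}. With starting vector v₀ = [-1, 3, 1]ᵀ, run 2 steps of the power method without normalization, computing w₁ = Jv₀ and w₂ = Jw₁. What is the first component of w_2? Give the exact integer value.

w1 = Jv₀ = (-20, -16, 1)
w2 = Jw1 = (-77, -54, -18)
The requested component of w2 is -77.

-77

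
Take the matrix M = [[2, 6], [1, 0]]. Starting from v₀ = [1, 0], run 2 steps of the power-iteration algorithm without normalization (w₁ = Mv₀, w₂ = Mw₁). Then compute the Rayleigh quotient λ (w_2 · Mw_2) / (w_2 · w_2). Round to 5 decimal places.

3.26923

w1 = Mv₀ = (2, 1)
w2 = Mw1 = (10, 2)
Mw2 = (32, 10)
w2·Mw2 = 10·32 + 2·10 = 340; w2·w2 = 10·10 + 2·2 = 104
λ ≈ 340/104 = 3.26923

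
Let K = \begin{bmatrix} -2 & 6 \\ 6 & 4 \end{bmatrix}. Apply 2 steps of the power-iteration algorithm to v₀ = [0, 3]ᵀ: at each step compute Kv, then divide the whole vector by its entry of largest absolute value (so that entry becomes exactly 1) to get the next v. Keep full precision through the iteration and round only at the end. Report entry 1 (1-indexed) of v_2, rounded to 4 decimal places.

Kv0 = (18.00000, 12.00000); divide by 18.00000 → v1 = (1.00000, 0.66667)
Kv1 = (2.00000, 8.66667); divide by 8.66667 → v2 = (0.23077, 1.00000)
Requested entry of v2: 36/156 = 0.2308

0.2308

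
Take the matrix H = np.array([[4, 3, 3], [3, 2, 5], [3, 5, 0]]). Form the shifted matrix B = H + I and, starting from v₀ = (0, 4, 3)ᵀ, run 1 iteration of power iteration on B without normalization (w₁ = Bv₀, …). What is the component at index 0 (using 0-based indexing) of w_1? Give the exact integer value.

B = H + I has rows (5, 3, 3); (3, 3, 5); (3, 5, 1)
w1 = Bv₀ = (21, 27, 23)
Requested component of w1: 21

21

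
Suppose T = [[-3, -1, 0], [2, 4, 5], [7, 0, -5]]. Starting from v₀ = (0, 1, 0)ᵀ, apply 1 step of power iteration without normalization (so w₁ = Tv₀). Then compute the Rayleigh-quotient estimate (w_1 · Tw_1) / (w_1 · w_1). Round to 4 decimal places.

w1 = Tv₀ = ((-3)·0 + (-1)·1 + 0·0; 2·0 + 4·1 + 5·0; 7·0 + 0·1 + (-5)·0) = (-1, 4, 0)
Tw1 = (-1, 14, -7)
w1·Tw1 = (-1)·(-1) + 4·14 + 0·(-7) = 57; w1·w1 = (-1)·(-1) + 4·4 + 0·0 = 17
λ ≈ 57/17 = 3.3529

λ ≈ 3.3529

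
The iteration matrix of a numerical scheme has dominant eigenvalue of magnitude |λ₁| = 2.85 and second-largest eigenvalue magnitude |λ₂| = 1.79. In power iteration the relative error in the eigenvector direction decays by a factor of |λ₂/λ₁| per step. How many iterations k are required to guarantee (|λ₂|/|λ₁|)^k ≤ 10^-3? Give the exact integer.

15

|λ₂/λ₁| = 1.79/2.85 = 0.62807
Need k ≥ ln(10^-3) / ln(0.62807) = -6.9078 / -0.4651 ≈ 14.852
Smallest integer k satisfying the bound: 15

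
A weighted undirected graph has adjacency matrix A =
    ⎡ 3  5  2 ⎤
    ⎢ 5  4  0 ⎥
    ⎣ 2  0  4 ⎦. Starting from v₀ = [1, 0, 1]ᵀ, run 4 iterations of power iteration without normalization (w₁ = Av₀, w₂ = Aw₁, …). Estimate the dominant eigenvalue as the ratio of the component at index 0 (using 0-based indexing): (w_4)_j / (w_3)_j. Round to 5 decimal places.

8.96882

w1 = Av₀ = (5, 5, 6)
w2 = Aw1 = (52, 45, 34)
w3 = Aw2 = (449, 440, 240)
w4 = Aw3 = (4027, 4005, 1858)
Ratio at component: 4027 / 449 = 8.96882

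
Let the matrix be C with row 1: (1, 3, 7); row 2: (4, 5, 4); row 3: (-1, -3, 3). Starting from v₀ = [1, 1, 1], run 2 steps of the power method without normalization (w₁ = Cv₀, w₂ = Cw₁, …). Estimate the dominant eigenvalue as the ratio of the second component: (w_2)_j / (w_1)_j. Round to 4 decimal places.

8.0769

w1 = Cv₀ = (1·1 + 3·1 + 7·1; 4·1 + 5·1 + 4·1; (-1)·1 + (-3)·1 + 3·1) = (11, 13, -1)
w2 = Cw1 = (1·11 + 3·13 + 7·(-1); 4·11 + 5·13 + 4·(-1); (-1)·11 + (-3)·13 + 3·(-1)) = (43, 105, -53)
Ratio at component: 105 / 13 = 8.0769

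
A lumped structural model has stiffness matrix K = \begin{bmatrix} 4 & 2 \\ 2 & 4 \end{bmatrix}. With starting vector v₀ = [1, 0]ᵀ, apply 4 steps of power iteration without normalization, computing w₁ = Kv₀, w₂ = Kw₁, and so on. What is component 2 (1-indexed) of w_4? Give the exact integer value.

640

w1 = Kv₀ = (4·1 + 2·0; 2·1 + 4·0) = (4, 2)
w2 = Kw1 = (4·4 + 2·2; 2·4 + 4·2) = (20, 16)
w3 = Kw2 = (112, 104)
w4 = Kw3 = (656, 640)
The requested component of w4 is 640.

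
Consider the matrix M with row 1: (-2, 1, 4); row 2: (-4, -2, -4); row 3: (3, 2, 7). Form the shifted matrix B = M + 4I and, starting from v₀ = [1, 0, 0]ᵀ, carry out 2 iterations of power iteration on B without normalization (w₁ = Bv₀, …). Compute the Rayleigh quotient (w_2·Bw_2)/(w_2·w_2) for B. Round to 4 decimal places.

B = M + 4I has rows (2, 1, 4); (-4, 2, -4); (3, 2, 11)
w1 = Bv₀ = (2·1 + 1·0 + 4·0; (-4)·1 + 2·0 + (-4)·0; 3·1 + 2·0 + 11·0) = (2, -4, 3)
w2 = Bw1 = (2·2 + 1·(-4) + 4·3; (-4)·2 + 2·(-4) + (-4)·3; 3·2 + 2·(-4) + 11·3) = (12, -28, 31)
Bw2 = (120, -228, 321)
w2·Bw2 = 17775; w2·w2 = 1889; μ ≈ 17775/1889 = 9.4097

μ ≈ 9.4097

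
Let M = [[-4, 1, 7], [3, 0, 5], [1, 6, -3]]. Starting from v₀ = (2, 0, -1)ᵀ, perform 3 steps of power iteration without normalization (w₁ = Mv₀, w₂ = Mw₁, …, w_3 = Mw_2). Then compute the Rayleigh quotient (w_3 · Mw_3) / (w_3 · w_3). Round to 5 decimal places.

w1 = Mv₀ = ((-4)·2 + 1·0 + 7·(-1); 3·2 + 0·0 + 5·(-1); 1·2 + 6·0 + (-3)·(-1)) = (-15, 1, 5)
w2 = Mw1 = ((-4)·(-15) + 1·1 + 7·5; 3·(-15) + 0·1 + 5·5; 1·(-15) + 6·1 + (-3)·5) = (96, -20, -24)
w3 = Mw2 = (-572, 168, 48)
Mw3 = (2792, -1476, 292)
w3·Mw3 = (-572)·2792 + 168·(-1476) + 48·292 = -1830976; w3·w3 = (-572)·(-572) + 168·168 + 48·48 = 357712
λ ≈ -1830976/357712 = -5.11858

λ ≈ -5.11858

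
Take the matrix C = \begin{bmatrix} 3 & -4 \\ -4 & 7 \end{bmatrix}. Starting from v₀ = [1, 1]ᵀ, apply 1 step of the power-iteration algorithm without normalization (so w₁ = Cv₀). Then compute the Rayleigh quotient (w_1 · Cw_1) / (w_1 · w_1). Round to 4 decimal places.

w1 = Cv₀ = (3·1 + (-4)·1; (-4)·1 + 7·1) = (-1, 3)
Cw1 = (-15, 25)
w1·Cw1 = (-1)·(-15) + 3·25 = 90; w1·w1 = (-1)·(-1) + 3·3 = 10
λ ≈ 90/10 = 9.0000

λ ≈ 9.0000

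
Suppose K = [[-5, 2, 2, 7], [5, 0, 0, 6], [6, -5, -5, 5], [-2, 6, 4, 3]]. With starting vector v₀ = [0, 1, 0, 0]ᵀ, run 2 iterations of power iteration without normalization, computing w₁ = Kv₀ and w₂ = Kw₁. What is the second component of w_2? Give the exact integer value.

46

w1 = Kv₀ = ((-5)·0 + 2·1 + 2·0 + 7·0; 5·0 + 0·1 + 0·0 + 6·0; 6·0 + (-5)·1 + (-5)·0 + 5·0; (-2)·0 + 6·1 + 4·0 + 3·0) = (2, 0, -5, 6)
w2 = Kw1 = ((-5)·2 + 2·0 + 2·(-5) + 7·6; 5·2 + 0·0 + 0·(-5) + 6·6; 6·2 + (-5)·0 + (-5)·(-5) + 5·6; (-2)·2 + 6·0 + 4·(-5) + 3·6) = (22, 46, 67, -6)
The requested component of w2 is 46.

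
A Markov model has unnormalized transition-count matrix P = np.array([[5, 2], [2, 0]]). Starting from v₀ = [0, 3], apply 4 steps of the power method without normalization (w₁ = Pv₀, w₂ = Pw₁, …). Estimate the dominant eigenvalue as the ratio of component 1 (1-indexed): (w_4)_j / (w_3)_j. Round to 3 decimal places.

λ ≈ 5.690

w1 = Pv₀ = (5·0 + 2·3; 2·0 + 0·3) = (6, 0)
w2 = Pw1 = (5·6 + 2·0; 2·6 + 0·0) = (30, 12)
w3 = Pw2 = (174, 60)
w4 = Pw3 = (990, 348)
Ratio at component: 990 / 174 = 5.690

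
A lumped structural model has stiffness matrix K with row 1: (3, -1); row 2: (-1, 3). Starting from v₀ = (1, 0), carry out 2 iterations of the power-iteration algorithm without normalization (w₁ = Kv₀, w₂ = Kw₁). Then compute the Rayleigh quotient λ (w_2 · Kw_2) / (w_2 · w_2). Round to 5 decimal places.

λ ≈ 3.88235

w1 = Kv₀ = (3, -1)
w2 = Kw1 = (10, -6)
Kw2 = (36, -28)
w2·Kw2 = 10·36 + (-6)·(-28) = 528; w2·w2 = 10·10 + (-6)·(-6) = 136
λ ≈ 528/136 = 3.88235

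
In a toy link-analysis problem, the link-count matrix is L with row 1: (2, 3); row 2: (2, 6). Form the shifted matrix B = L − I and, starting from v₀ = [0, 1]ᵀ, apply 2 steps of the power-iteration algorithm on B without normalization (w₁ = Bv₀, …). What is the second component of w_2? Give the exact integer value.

B = L − I has rows (1, 3); (2, 5)
w1 = Bv₀ = (1·0 + 3·1; 2·0 + 5·1) = (3, 5)
w2 = Bw1 = (1·3 + 3·5; 2·3 + 5·5) = (18, 31)
Requested component of w2: 31

31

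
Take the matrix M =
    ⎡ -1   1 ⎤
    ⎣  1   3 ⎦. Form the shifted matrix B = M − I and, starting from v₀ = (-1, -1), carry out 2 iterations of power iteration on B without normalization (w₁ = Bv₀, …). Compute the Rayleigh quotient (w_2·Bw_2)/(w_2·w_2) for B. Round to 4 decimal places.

B = M − I has rows (-2, 1); (1, 2)
w1 = Bv₀ = ((-2)·(-1) + 1·(-1); 1·(-1) + 2·(-1)) = (1, -3)
w2 = Bw1 = ((-2)·1 + 1·(-3); 1·1 + 2·(-3)) = (-5, -5)
Bw2 = (5, -15)
w2·Bw2 = 50; w2·w2 = 50; μ ≈ 50/50 = 1.0000

μ ≈ 1.0000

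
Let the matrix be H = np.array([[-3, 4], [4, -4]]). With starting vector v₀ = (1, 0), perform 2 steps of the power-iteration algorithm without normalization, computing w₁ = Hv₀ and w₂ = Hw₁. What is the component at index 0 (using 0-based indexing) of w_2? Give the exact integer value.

w1 = Hv₀ = ((-3)·1 + 4·0; 4·1 + (-4)·0) = (-3, 4)
w2 = Hw1 = ((-3)·(-3) + 4·4; 4·(-3) + (-4)·4) = (25, -28)
The requested component of w2 is 25.

25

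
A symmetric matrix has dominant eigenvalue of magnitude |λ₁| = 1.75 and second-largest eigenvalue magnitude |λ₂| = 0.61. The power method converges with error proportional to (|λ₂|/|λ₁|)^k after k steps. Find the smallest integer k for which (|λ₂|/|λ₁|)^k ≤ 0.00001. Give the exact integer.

|λ₂/λ₁| = 0.61/1.75 = 0.34857
Need k ≥ ln(0.00001) / ln(0.34857) = -11.5129 / -1.0539 ≈ 10.924
Smallest integer k satisfying the bound: 11

11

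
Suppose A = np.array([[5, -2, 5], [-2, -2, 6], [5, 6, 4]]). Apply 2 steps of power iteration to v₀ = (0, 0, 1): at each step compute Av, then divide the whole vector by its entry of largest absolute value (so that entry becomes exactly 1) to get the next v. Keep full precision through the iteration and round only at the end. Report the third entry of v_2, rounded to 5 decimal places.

Av0 = (5.000000, 6.000000, 4.000000); divide by 6.000000 → v1 = (0.833333, 1.000000, 0.666667)
Av1 = (5.500000, 0.333333, 12.833333); divide by 12.833333 → v2 = (0.428571, 0.025974, 1.000000)
Requested entry of v2: 77/77 = 1.00000

1.00000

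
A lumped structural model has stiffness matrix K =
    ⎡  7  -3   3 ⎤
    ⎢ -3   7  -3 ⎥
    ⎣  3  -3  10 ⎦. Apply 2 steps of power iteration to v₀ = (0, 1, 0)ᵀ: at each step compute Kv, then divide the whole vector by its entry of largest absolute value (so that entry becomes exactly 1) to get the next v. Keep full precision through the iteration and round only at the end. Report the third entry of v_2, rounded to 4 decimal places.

-0.8955

Kv0 = (-3.00000, 7.00000, -3.00000); divide by 7.00000 → v1 = (-0.42857, 1.00000, -0.42857)
Kv1 = (-7.28571, 9.57143, -8.57143); divide by 9.57143 → v2 = (-0.76119, 1.00000, -0.89552)
Requested entry of v2: -60/67 = -0.8955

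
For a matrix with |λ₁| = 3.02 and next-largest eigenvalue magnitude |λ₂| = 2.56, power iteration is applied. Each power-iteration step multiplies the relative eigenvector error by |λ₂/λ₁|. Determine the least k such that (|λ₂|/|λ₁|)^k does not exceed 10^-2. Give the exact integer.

|λ₂/λ₁| = 2.56/3.02 = 0.84768
Need k ≥ ln(10^-2) / ln(0.84768) = -4.6052 / -0.1652 ≈ 27.868
Smallest integer k satisfying the bound: 28

28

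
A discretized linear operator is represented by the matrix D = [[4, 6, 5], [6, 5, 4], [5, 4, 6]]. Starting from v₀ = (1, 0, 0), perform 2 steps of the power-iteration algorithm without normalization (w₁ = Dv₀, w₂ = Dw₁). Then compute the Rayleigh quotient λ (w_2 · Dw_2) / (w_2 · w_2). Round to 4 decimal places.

14.9941

w1 = Dv₀ = (4, 6, 5)
w2 = Dw1 = (77, 74, 74)
Dw2 = (1122, 1128, 1125)
w2·Dw2 = 77·1122 + 74·1128 + 74·1125 = 253116; w2·w2 = 77·77 + 74·74 + 74·74 = 16881
λ ≈ 253116/16881 = 14.9941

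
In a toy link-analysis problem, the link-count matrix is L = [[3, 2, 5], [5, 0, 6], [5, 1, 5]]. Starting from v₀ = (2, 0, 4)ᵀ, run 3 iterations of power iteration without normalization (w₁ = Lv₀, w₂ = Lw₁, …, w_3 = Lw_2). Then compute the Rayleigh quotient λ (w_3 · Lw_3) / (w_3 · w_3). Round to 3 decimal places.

10.595

w1 = Lv₀ = (26, 34, 30)
w2 = Lw1 = (296, 310, 314)
w3 = Lw2 = (3078, 3364, 3360)
Lw3 = (32762, 35550, 35554)
w3·Lw3 = 3078·32762 + 3364·35550 + 3360·35554 = 339893076; w3·w3 = 3078·3078 + 3364·3364 + 3360·3360 = 32080180
λ ≈ 339893076/32080180 = 10.595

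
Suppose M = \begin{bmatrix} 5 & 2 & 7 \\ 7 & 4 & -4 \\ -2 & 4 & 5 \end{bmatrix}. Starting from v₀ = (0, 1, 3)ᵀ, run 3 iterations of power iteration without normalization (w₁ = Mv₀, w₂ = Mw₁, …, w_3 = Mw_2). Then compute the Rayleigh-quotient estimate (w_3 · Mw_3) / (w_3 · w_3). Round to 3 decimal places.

λ ≈ 8.501

w1 = Mv₀ = (23, -8, 19)
w2 = Mw1 = (232, 53, 17)
w3 = Mw2 = (1385, 1768, -167)
Mw3 = (9292, 17435, 3467)
w3·Mw3 = 1385·9292 + 1768·17435 + (-167)·3467 = 43115511; w3·w3 = 1385·1385 + 1768·1768 + (-167)·(-167) = 5071938
λ ≈ 43115511/5071938 = 8.501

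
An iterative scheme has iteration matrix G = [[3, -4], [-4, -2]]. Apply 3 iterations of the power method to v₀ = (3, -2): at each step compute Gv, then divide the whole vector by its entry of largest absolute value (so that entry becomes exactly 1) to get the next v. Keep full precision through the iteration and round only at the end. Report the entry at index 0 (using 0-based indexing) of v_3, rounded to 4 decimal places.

1.0000

Gv0 = (17.00000, -8.00000); divide by 17.00000 → v1 = (1.00000, -0.47059)
Gv1 = (4.88235, -3.05882); divide by 4.88235 → v2 = (1.00000, -0.62651)
Gv2 = (5.50602, -2.74699); divide by 5.50602 → v3 = (1.00000, -0.49891)
Requested entry of v3: 457/457 = 1.0000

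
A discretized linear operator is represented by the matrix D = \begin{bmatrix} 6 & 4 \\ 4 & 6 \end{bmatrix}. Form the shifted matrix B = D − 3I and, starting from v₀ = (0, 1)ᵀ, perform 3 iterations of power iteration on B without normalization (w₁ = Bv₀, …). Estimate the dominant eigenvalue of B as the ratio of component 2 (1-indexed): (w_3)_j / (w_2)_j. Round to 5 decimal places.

B = D − 3I has rows (3, 4); (4, 3)
w1 = Bv₀ = (3·0 + 4·1; 4·0 + 3·1) = (4, 3)
w2 = Bw1 = (3·4 + 4·3; 4·4 + 3·3) = (24, 25)
w3 = Bw2 = (172, 171)
Ratio: 171/25 = 6.84000

μ ≈ 6.84000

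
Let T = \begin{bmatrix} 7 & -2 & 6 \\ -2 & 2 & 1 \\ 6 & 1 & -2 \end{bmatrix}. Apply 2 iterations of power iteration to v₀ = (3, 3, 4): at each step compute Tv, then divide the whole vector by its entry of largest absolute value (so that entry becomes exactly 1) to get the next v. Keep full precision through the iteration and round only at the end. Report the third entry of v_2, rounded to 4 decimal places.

0.6181

Tv0 = (39.00000, 4.00000, 13.00000); divide by 39.00000 → v1 = (1.00000, 0.10256, 0.33333)
Tv1 = (8.79487, -1.46154, 5.43590); divide by 8.79487 → v2 = (1.00000, -0.16618, 0.61808)
Requested entry of v2: 212/343 = 0.6181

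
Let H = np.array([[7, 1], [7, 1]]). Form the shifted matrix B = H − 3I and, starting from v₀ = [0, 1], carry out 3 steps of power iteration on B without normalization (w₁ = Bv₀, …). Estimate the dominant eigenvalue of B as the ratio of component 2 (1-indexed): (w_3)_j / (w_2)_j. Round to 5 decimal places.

-0.72727

B = H − 3I has rows (4, 1); (7, -2)
w1 = Bv₀ = (4·0 + 1·1; 7·0 + (-2)·1) = (1, -2)
w2 = Bw1 = (4·1 + 1·(-2); 7·1 + (-2)·(-2)) = (2, 11)
w3 = Bw2 = (19, -8)
Ratio: -8/11 = -0.72727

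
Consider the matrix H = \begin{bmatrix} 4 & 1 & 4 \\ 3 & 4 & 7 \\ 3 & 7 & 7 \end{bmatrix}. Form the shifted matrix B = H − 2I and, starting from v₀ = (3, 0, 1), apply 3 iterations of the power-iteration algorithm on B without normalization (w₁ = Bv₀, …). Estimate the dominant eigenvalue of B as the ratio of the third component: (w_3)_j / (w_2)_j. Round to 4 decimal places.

B = H − 2I has rows (2, 1, 4); (3, 2, 7); (3, 7, 5)
w1 = Bv₀ = (10, 16, 14)
w2 = Bw1 = (92, 160, 212)
w3 = Bw2 = (1192, 2080, 2456)
Ratio: 2456/212 = 11.5849

11.5849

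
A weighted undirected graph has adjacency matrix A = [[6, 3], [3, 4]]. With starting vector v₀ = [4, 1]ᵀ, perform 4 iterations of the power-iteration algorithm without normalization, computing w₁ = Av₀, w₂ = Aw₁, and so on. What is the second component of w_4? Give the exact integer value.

w1 = Av₀ = (27, 16)
w2 = Aw1 = (210, 145)
w3 = Aw2 = (1695, 1210)
w4 = Aw3 = (13800, 9925)
The requested component of w4 is 9925.

9925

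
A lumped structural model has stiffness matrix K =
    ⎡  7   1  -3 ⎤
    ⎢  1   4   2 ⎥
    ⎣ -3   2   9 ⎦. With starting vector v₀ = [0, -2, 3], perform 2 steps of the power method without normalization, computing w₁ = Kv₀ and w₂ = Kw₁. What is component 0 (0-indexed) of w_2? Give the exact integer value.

w1 = Kv₀ = (-11, -2, 23)
w2 = Kw1 = (-148, 27, 236)
The requested component of w2 is -148.

-148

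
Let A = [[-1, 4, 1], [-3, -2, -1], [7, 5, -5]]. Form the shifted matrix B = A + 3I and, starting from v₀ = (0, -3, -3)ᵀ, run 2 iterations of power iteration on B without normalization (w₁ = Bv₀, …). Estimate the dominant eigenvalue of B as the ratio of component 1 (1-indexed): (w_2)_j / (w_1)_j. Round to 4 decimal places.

B = A + 3I has rows (2, 4, 1); (-3, 1, -1); (7, 5, -2)
w1 = Bv₀ = (2·0 + 4·(-3) + 1·(-3); (-3)·0 + 1·(-3) + (-1)·(-3); 7·0 + 5·(-3) + (-2)·(-3)) = (-15, 0, -9)
w2 = Bw1 = (2·(-15) + 4·0 + 1·(-9); (-3)·(-15) + 1·0 + (-1)·(-9); 7·(-15) + 5·0 + (-2)·(-9)) = (-39, 54, -87)
Ratio: -39/-15 = 2.6000

μ ≈ 2.6000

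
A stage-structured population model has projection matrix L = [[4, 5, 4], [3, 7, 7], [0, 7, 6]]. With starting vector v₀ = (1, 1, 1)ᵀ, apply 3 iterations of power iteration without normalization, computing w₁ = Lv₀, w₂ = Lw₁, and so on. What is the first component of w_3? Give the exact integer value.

w1 = Lv₀ = (4·1 + 5·1 + 4·1; 3·1 + 7·1 + 7·1; 0·1 + 7·1 + 6·1) = (13, 17, 13)
w2 = Lw1 = (4·13 + 5·17 + 4·13; 3·13 + 7·17 + 7·13; 0·13 + 7·17 + 6·13) = (189, 249, 197)
w3 = Lw2 = (2789, 3689, 2925)
The requested component of w3 is 2789.

2789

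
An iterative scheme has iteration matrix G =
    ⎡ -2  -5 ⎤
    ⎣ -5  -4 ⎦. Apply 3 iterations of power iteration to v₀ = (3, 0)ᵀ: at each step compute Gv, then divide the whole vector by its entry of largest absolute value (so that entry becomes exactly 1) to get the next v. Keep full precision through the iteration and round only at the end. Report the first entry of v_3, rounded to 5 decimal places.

Gv0 = (-6.000000, -15.000000); divide by -15.000000 → v1 = (0.400000, 1.000000)
Gv1 = (-5.800000, -6.000000); divide by -6.000000 → v2 = (0.966667, 1.000000)
Gv2 = (-6.933333, -8.833333); divide by -8.833333 → v3 = (0.784906, 1.000000)
Requested entry of v3: -624/-795 = 0.78491

0.78491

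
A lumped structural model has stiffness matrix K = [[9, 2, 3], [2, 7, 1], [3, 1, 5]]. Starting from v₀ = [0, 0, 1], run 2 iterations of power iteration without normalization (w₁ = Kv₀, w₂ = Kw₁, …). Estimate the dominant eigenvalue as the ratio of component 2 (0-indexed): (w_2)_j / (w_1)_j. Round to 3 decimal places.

λ ≈ 7.000

w1 = Kv₀ = (9·0 + 2·0 + 3·1; 2·0 + 7·0 + 1·1; 3·0 + 1·0 + 5·1) = (3, 1, 5)
w2 = Kw1 = (9·3 + 2·1 + 3·5; 2·3 + 7·1 + 1·5; 3·3 + 1·1 + 5·5) = (44, 18, 35)
Ratio at component: 35 / 5 = 7.000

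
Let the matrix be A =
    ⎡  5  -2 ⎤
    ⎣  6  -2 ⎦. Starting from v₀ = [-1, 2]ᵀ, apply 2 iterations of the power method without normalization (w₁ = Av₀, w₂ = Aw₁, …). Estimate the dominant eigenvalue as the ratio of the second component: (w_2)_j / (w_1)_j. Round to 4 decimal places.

w1 = Av₀ = (5·(-1) + (-2)·2; 6·(-1) + (-2)·2) = (-9, -10)
w2 = Aw1 = (5·(-9) + (-2)·(-10); 6·(-9) + (-2)·(-10)) = (-25, -34)
Ratio at component: -34 / -10 = 3.4000

3.4000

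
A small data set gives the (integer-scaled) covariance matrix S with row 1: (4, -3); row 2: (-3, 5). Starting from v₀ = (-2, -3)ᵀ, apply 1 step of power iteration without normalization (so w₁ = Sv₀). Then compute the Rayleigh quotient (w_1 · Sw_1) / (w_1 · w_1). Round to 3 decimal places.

w1 = Sv₀ = (1, -9)
Sw1 = (31, -48)
w1·Sw1 = 1·31 + (-9)·(-48) = 463; w1·w1 = 1·1 + (-9)·(-9) = 82
λ ≈ 463/82 = 5.646

5.646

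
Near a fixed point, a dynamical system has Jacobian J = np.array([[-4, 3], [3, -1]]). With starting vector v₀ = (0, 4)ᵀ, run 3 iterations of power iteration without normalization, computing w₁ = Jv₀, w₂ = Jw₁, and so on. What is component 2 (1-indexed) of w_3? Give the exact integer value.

w1 = Jv₀ = ((-4)·0 + 3·4; 3·0 + (-1)·4) = (12, -4)
w2 = Jw1 = ((-4)·12 + 3·(-4); 3·12 + (-1)·(-4)) = (-60, 40)
w3 = Jw2 = (360, -220)
The requested component of w3 is -220.

-220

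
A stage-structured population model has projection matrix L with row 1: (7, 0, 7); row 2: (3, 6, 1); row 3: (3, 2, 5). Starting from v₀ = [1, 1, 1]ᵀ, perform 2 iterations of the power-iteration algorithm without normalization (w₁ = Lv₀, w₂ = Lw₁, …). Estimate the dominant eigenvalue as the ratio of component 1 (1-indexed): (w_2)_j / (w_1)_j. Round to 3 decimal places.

w1 = Lv₀ = (14, 10, 10)
w2 = Lw1 = (168, 112, 112)
Ratio at component: 168 / 14 = 12.000

λ ≈ 12.000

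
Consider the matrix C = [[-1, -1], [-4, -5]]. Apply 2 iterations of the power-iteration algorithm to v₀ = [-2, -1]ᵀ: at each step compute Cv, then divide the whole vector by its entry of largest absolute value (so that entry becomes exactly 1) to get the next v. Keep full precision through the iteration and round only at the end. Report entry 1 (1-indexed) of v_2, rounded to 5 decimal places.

0.20779

Cv0 = (3.000000, 13.000000); divide by 13.000000 → v1 = (0.230769, 1.000000)
Cv1 = (-1.230769, -5.923077); divide by -5.923077 → v2 = (0.207792, 1.000000)
Requested entry of v2: -16/-77 = 0.20779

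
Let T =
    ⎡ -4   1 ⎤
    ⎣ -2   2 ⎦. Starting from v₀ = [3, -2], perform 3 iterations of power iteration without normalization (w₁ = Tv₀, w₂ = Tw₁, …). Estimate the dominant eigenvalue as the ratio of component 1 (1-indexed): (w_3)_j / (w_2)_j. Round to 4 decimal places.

w1 = Tv₀ = (-14, -10)
w2 = Tw1 = (46, 8)
w3 = Tw2 = (-176, -76)
Ratio at component: -176 / 46 = -3.8261

λ ≈ -3.8261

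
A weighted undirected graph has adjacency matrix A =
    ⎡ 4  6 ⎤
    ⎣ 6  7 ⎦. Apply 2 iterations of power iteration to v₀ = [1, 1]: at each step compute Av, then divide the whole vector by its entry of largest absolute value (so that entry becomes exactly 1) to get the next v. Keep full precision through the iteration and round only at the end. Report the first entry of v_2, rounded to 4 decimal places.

0.7815

Av0 = (10.00000, 13.00000); divide by 13.00000 → v1 = (0.76923, 1.00000)
Av1 = (9.07692, 11.61538); divide by 11.61538 → v2 = (0.78146, 1.00000)
Requested entry of v2: 118/151 = 0.7815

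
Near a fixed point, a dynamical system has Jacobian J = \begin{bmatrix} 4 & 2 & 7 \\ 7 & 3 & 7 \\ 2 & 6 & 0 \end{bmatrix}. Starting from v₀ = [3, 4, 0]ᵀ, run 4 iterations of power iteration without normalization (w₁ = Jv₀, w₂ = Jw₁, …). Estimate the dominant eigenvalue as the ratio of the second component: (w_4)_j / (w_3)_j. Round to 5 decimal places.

λ ≈ 12.40200

w1 = Jv₀ = (4·3 + 2·4 + 7·0; 7·3 + 3·4 + 7·0; 2·3 + 6·4 + 0·0) = (20, 33, 30)
w2 = Jw1 = (4·20 + 2·33 + 7·30; 7·20 + 3·33 + 7·30; 2·20 + 6·33 + 0·30) = (356, 449, 238)
w3 = Jw2 = (3988, 5505, 3406)
w4 = Jw3 = (50804, 68273, 41006)
Ratio at component: 68273 / 5505 = 12.40200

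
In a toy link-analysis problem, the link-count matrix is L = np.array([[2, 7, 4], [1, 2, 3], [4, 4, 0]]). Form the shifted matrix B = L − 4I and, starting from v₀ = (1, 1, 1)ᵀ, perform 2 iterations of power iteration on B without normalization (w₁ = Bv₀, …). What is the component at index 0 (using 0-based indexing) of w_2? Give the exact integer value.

B = L − 4I has rows (-2, 7, 4); (1, -2, 3); (4, 4, -4)
w1 = Bv₀ = (9, 2, 4)
w2 = Bw1 = (12, 17, 28)
Requested component of w2: 12

12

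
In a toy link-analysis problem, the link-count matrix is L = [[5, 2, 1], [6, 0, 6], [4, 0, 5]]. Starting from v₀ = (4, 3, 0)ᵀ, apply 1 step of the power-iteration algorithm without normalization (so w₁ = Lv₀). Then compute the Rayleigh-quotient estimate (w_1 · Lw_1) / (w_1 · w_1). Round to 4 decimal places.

λ ≈ 9.3077

w1 = Lv₀ = (5·4 + 2·3 + 1·0; 6·4 + 0·3 + 6·0; 4·4 + 0·3 + 5·0) = (26, 24, 16)
Lw1 = (194, 252, 184)
w1·Lw1 = 26·194 + 24·252 + 16·184 = 14036; w1·w1 = 26·26 + 24·24 + 16·16 = 1508
λ ≈ 14036/1508 = 9.3077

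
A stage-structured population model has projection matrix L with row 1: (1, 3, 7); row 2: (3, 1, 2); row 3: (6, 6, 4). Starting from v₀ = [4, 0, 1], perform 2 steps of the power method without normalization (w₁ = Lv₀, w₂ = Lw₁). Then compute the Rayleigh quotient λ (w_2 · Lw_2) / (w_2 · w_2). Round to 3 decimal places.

w1 = Lv₀ = (1·4 + 3·0 + 7·1; 3·4 + 1·0 + 2·1; 6·4 + 6·0 + 4·1) = (11, 14, 28)
w2 = Lw1 = (1·11 + 3·14 + 7·28; 3·11 + 1·14 + 2·28; 6·11 + 6·14 + 4·28) = (249, 103, 262)
Lw2 = (2392, 1374, 3160)
w2·Lw2 = 249·2392 + 103·1374 + 262·3160 = 1565050; w2·w2 = 249·249 + 103·103 + 262·262 = 141254
λ ≈ 1565050/141254 = 11.080

λ ≈ 11.080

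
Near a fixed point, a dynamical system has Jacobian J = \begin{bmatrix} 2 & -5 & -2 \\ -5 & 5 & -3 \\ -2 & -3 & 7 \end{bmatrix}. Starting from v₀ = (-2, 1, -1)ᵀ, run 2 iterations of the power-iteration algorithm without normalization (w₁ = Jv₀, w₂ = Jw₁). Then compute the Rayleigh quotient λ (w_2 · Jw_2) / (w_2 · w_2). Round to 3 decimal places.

w1 = Jv₀ = (2·(-2) + (-5)·1 + (-2)·(-1); (-5)·(-2) + 5·1 + (-3)·(-1); (-2)·(-2) + (-3)·1 + 7·(-1)) = (-7, 18, -6)
w2 = Jw1 = (2·(-7) + (-5)·18 + (-2)·(-6); (-5)·(-7) + 5·18 + (-3)·(-6); (-2)·(-7) + (-3)·18 + 7·(-6)) = (-92, 143, -82)
Jw2 = (-735, 1421, -819)
w2·Jw2 = (-92)·(-735) + 143·1421 + (-82)·(-819) = 337981; w2·w2 = (-92)·(-92) + 143·143 + (-82)·(-82) = 35637
λ ≈ 337981/35637 = 9.484

λ ≈ 9.484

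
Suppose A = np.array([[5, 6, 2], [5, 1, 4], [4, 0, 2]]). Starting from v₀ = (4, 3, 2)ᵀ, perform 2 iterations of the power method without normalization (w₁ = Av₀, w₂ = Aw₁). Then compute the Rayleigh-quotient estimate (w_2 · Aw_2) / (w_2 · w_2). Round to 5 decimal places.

w1 = Av₀ = (42, 31, 20)
w2 = Aw1 = (436, 321, 208)
Aw2 = (4522, 3333, 2160)
w2·Aw2 = 436·4522 + 321·3333 + 208·2160 = 3490765; w2·w2 = 436·436 + 321·321 + 208·208 = 336401
λ ≈ 3490765/336401 = 10.37680

10.37680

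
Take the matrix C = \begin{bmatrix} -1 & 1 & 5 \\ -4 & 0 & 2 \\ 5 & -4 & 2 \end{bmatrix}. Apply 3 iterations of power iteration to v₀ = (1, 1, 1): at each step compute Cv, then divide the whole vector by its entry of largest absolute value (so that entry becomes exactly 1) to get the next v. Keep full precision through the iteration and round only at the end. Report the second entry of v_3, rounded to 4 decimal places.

0.2644

Cv0 = (5.00000, -2.00000, 3.00000); divide by 5.00000 → v1 = (1.00000, -0.40000, 0.60000)
Cv1 = (1.60000, -2.80000, 7.80000); divide by 7.80000 → v2 = (0.20513, -0.35897, 1.00000)
Cv2 = (4.43590, 1.17949, 4.46154); divide by 4.46154 → v3 = (0.99425, 0.26437, 1.00000)
Requested entry of v3: 46/174 = 0.2644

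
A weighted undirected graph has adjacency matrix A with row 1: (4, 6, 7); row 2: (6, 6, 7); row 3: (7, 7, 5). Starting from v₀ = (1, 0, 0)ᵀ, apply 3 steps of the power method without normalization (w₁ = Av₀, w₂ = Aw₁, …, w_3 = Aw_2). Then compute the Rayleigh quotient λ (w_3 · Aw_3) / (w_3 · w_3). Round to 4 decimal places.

λ ≈ 18.3772

w1 = Av₀ = (4, 6, 7)
w2 = Aw1 = (101, 109, 105)
w3 = Aw2 = (1793, 1995, 1995)
Aw3 = (33107, 36693, 36491)
w3·Aw3 = 1793·33107 + 1995·36693 + 1995·36491 = 205362931; w3·w3 = 1793·1793 + 1995·1995 + 1995·1995 = 11174899
λ ≈ 205362931/11174899 = 18.3772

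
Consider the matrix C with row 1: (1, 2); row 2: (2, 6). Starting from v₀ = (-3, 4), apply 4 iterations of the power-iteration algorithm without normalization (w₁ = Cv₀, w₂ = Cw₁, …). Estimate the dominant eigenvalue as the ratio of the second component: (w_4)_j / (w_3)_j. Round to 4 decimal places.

6.7013

w1 = Cv₀ = (1·(-3) + 2·4; 2·(-3) + 6·4) = (5, 18)
w2 = Cw1 = (1·5 + 2·18; 2·5 + 6·18) = (41, 118)
w3 = Cw2 = (277, 790)
w4 = Cw3 = (1857, 5294)
Ratio at component: 5294 / 790 = 6.7013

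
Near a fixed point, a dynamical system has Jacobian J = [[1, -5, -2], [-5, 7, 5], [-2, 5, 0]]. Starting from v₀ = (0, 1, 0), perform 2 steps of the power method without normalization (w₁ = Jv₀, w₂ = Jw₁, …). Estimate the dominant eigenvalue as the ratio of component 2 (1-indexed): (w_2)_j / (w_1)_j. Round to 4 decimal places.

14.1429

w1 = Jv₀ = (1·0 + (-5)·1 + (-2)·0; (-5)·0 + 7·1 + 5·0; (-2)·0 + 5·1 + 0·0) = (-5, 7, 5)
w2 = Jw1 = (1·(-5) + (-5)·7 + (-2)·5; (-5)·(-5) + 7·7 + 5·5; (-2)·(-5) + 5·7 + 0·5) = (-50, 99, 45)
Ratio at component: 99 / 7 = 14.1429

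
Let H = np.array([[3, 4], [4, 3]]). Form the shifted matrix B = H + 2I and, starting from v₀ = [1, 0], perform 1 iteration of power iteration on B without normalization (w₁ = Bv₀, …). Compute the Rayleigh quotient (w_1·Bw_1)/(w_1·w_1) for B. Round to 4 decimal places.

8.9024

B = H + 2I has rows (5, 4); (4, 5)
w1 = Bv₀ = (5·1 + 4·0; 4·1 + 5·0) = (5, 4)
Bw1 = (41, 40)
w1·Bw1 = 365; w1·w1 = 41; μ ≈ 365/41 = 8.9024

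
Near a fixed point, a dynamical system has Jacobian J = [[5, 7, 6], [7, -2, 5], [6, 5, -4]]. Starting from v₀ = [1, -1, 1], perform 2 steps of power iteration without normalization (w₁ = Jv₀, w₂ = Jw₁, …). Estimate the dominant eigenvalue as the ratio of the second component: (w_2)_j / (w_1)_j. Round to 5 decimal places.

w1 = Jv₀ = (5·1 + 7·(-1) + 6·1; 7·1 + (-2)·(-1) + 5·1; 6·1 + 5·(-1) + (-4)·1) = (4, 14, -3)
w2 = Jw1 = (5·4 + 7·14 + 6·(-3); 7·4 + (-2)·14 + 5·(-3); 6·4 + 5·14 + (-4)·(-3)) = (100, -15, 106)
Ratio at component: -15 / 14 = -1.07143

λ ≈ -1.07143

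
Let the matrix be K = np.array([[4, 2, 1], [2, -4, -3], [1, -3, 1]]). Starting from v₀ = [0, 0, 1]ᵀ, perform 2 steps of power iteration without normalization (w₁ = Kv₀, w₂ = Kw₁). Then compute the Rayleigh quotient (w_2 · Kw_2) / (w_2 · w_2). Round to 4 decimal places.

-4.7366

w1 = Kv₀ = (4·0 + 2·0 + 1·1; 2·0 + (-4)·0 + (-3)·1; 1·0 + (-3)·0 + 1·1) = (1, -3, 1)
w2 = Kw1 = (4·1 + 2·(-3) + 1·1; 2·1 + (-4)·(-3) + (-3)·1; 1·1 + (-3)·(-3) + 1·1) = (-1, 11, 11)
Kw2 = (29, -79, -23)
w2·Kw2 = (-1)·29 + 11·(-79) + 11·(-23) = -1151; w2·w2 = (-1)·(-1) + 11·11 + 11·11 = 243
λ ≈ -1151/243 = -4.7366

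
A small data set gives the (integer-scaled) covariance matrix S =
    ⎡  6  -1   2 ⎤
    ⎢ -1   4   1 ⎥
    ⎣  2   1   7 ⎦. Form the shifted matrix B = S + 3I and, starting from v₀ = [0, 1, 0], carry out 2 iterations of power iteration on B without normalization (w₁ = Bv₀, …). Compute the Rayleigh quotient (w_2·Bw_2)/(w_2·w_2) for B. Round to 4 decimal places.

μ ≈ 8.0539

B = S + 3I has rows (9, -1, 2); (-1, 7, 1); (2, 1, 10)
w1 = Bv₀ = (-1, 7, 1)
w2 = Bw1 = (-14, 51, 15)
Bw2 = (-147, 386, 173)
w2·Bw2 = 24339; w2·w2 = 3022; μ ≈ 24339/3022 = 8.0539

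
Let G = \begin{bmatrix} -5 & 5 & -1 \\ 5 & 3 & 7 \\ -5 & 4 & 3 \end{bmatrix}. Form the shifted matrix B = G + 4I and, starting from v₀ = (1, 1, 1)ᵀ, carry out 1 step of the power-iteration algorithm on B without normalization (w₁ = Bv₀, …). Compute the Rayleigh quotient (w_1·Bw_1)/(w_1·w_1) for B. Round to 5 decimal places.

B = G + 4I has rows (-1, 5, -1); (5, 7, 7); (-5, 4, 7)
w1 = Bv₀ = ((-1)·1 + 5·1 + (-1)·1; 5·1 + 7·1 + 7·1; (-5)·1 + 4·1 + 7·1) = (3, 19, 6)
Bw1 = (86, 190, 103)
w1·Bw1 = 4486; w1·w1 = 406; μ ≈ 4486/406 = 11.04926

μ ≈ 11.04926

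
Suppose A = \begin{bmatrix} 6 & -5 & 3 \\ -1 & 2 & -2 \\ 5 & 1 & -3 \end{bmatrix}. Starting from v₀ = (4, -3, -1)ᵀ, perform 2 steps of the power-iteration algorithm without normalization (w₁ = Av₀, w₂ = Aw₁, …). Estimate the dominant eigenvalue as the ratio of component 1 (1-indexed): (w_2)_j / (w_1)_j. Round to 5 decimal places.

w1 = Av₀ = (36, -8, 20)
w2 = Aw1 = (316, -92, 112)
Ratio at component: 316 / 36 = 8.77778

λ ≈ 8.77778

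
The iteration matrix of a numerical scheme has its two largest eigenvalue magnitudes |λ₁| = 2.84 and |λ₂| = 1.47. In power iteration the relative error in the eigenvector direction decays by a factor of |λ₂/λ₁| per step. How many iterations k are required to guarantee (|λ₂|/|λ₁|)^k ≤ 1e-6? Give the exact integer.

21

|λ₂/λ₁| = 1.47/2.84 = 0.51761
Need k ≥ ln(1e-6) / ln(0.51761) = -13.8155 / -0.6585 ≈ 20.979
Smallest integer k satisfying the bound: 21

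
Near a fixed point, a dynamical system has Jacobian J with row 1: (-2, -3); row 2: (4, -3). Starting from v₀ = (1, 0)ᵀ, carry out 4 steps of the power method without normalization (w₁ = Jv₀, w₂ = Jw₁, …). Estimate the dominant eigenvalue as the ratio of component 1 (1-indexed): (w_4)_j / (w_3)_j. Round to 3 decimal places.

w1 = Jv₀ = ((-2)·1 + (-3)·0; 4·1 + (-3)·0) = (-2, 4)
w2 = Jw1 = ((-2)·(-2) + (-3)·4; 4·(-2) + (-3)·4) = (-8, -20)
w3 = Jw2 = (76, 28)
w4 = Jw3 = (-236, 220)
Ratio at component: -236 / 76 = -3.105

-3.105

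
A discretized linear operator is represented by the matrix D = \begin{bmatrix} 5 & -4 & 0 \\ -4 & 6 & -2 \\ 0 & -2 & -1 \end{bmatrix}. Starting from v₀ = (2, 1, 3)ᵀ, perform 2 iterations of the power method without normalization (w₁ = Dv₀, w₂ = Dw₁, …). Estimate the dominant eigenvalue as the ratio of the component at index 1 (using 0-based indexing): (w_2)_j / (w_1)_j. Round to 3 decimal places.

7.750

w1 = Dv₀ = (5·2 + (-4)·1 + 0·3; (-4)·2 + 6·1 + (-2)·3; 0·2 + (-2)·1 + (-1)·3) = (6, -8, -5)
w2 = Dw1 = (5·6 + (-4)·(-8) + 0·(-5); (-4)·6 + 6·(-8) + (-2)·(-5); 0·6 + (-2)·(-8) + (-1)·(-5)) = (62, -62, 21)
Ratio at component: -62 / -8 = 7.750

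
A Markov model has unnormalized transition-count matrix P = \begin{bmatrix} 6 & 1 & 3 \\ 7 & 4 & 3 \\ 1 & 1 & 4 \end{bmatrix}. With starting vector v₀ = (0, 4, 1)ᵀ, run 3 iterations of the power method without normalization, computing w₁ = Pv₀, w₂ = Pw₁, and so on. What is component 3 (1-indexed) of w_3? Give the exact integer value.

466

w1 = Pv₀ = (7, 19, 8)
w2 = Pw1 = (85, 149, 58)
w3 = Pw2 = (833, 1365, 466)
The requested component of w3 is 466.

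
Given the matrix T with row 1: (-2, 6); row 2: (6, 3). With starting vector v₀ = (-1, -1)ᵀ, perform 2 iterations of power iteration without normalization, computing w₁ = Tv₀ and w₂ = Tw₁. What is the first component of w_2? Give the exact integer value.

-46

w1 = Tv₀ = ((-2)·(-1) + 6·(-1); 6·(-1) + 3·(-1)) = (-4, -9)
w2 = Tw1 = ((-2)·(-4) + 6·(-9); 6·(-4) + 3·(-9)) = (-46, -51)
The requested component of w2 is -46.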